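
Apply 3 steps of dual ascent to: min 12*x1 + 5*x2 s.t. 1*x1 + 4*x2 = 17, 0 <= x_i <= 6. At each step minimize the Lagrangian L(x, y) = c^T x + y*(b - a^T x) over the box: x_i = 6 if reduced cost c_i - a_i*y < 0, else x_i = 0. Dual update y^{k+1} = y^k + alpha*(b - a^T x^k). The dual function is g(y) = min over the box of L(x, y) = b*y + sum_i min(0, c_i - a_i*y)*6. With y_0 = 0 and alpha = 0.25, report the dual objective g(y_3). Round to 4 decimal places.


Dual ascent for LP: min 12*x1 + 5*x2, 1*x1 + 4*x2 = 17, 0 <= x_i <= 6
Step 1: y^k = 0.0, reduced costs: (12.0, 5.0)
  x^k = (0.0, 0.0), subgradient = b - a^T x = 17.0
  y^{k+1} = 0.0 + 0.25*17.0 = 4.25
Step 2: y^k = 4.25, reduced costs: (7.75, -12.0)
  x^k = (0.0, 6.0), subgradient = b - a^T x = -7.0
  y^{k+1} = 4.25 + 0.25*-7.0 = 2.5
Step 3: y^k = 2.5, reduced costs: (9.5, -5.0)
  x^k = (0.0, 6.0), subgradient = b - a^T x = -7.0
  y^{k+1} = 2.5 + 0.25*-7.0 = 0.75
Dual objective at y_3 = 0.75: reduced costs (11.25, 2.0), box minimizer x = (0.0, 0.0)
g(y_3) = b*y + (c1 - a1*y)*x1 + (c2 - a2*y)*x2 = 17*0.75 + 11.25*0.0 + 2.0*0.0 = 12.75 + 0.0 + 0.0 = 12.75


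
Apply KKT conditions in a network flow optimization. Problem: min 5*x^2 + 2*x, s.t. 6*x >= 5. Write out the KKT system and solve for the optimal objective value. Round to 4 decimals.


Step 1: Try lambda = 0 (constraint inactive).
x_unc = -2/(2*5) = -0.2
Check: 6*-0.2 = -1.2 < 5 -- violated!
Step 2: Constraint must be active: 6*x = 5
x* = 5/6 = 0.8333 (rounded; the exact value 5/6 is used below)
lambda = (2*5*(5/6) + 2)/6 = 1.7222
Step 3: Compute optimal value.
f(x*) = 5*(5/6)^2 + 2*(5/6) = 5.1389


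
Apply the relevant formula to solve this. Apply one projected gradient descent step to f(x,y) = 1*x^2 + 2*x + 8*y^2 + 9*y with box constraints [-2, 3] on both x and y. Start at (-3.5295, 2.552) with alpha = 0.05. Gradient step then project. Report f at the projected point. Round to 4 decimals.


Step 1: Compute gradient at (-3.5295, 2.552).
grad_x = 2*1*-3.5295 + 2 = -5.059
grad_y = 2*8*2.552 + 9 = 49.832
Step 2: Gradient step.
x_raw = -3.5295 - 0.05*-5.059 = -3.2766
y_raw = 2.552 - 0.05*49.832 = 0.0604
Step 3: Project onto [-2, 3].
x_proj = clip(-3.2766) = -2.0
y_proj = clip(0.0604) = 0.0604
Step 4: Evaluate f.
f(-2.0, 0.0604) = 0.5728


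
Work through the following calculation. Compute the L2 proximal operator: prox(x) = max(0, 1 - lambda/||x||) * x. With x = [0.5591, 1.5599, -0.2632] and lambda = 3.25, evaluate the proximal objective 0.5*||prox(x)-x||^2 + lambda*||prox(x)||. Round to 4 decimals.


Step 1: Compute ||x||.
||x|| = 1.6778
Step 2: Compute scaling factor.
scale = max(0, 1 - 3.25/1.6778) = 0.0
Step 3: prox(x) = [0.0, 0.0, -0.0]
||prox(x)|| = 0.0
Step 4: Proximal objective.
0.5*||prox-x||^2 = 1.4076
lambda*||prox|| = 0.0
Total = 1.4076


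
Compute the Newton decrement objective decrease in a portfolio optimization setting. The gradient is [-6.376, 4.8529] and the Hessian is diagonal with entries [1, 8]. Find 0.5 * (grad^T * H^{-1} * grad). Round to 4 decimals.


Step 1: H is diagonal, so H^(-1) * g = [-6.376, 0.6066].
Step 2: g^T H^(-1) g = sum_i g_i^2 / H_ii
  = (-6.376)^2/1 + (4.8529)^2/8
  = 40.6534 + 2.9438 = 43.5972
Step 3: Objective decrease = 0.5 * g^T H^(-1) g = 21.7986


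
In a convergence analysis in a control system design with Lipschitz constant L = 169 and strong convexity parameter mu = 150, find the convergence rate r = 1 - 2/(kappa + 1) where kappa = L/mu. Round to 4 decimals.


Step 1: Compute the condition number.
kappa = L/mu = 169/150 = 1.1267
Step 2: Compute the convergence rate.
r = 1 - 2/(kappa + 1) = 1 - 2*mu/(L + mu) = (L - mu)/(L + mu) = 19/319 = 0.0596


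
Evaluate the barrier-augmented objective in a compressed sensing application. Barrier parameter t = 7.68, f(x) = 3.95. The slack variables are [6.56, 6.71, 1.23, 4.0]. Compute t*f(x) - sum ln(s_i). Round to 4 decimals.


Step 1: Compute log-barrier.
ln values: [1.881, 1.9036, 0.207, 1.3863]
phi = -(1.881 + 1.9036 + 0.207 + 1.3863) = -5.3779
Step 2: Compute augmented objective.
t*f(x) = 7.68*3.95 = 30.336
Total = 30.336 - 5.3779 = 24.9581


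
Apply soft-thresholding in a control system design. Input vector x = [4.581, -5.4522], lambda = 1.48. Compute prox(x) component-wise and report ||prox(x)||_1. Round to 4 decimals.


Soft-thresholding with lambda = 1.48:
prox(4.581) = sign(4.581)*max(|4.581| - 1.48, 0) = 3.101
prox(-5.4522) = sign(-5.4522)*max(|-5.4522| - 1.48, 0) = -3.9722
prox(x) = [3.101, -3.9722]
||prox(x)||_1 = 3.101 + 3.9722 = 7.0732


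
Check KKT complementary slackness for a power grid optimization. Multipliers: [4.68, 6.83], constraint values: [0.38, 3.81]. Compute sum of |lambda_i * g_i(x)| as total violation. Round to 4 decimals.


KKT complementary slackness check:
lambda_1 * g_1 = 4.68 * 0.38 = 1.7784
lambda_2 * g_2 = 6.83 * 3.81 = 26.0223
Total violation = 1.7784 + 26.0223 = 27.8007


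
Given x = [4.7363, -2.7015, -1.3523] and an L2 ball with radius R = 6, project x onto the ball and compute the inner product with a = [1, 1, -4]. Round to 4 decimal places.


Step 1: Compute ||x|| (intermediates to 6 decimals).
||x|| = sqrt(4.7363^2 + (-2.7015)^2 + (-1.3523)^2) = 5.617771
Step 2: Project.
Since ||x|| <= R, proj = x (no scaling needed).
proj(x) = [4.7363, -2.7015, -1.3523]
Step 3: Dot product.
a^T * proj(x) = 1*4.7363 + 1*(-2.7015) - 4*(-1.3523) = 7.444


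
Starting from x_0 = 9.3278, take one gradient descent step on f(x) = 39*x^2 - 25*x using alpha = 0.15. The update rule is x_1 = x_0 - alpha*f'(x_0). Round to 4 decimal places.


We compute the gradient at x_0 and apply the update.
f'(x) = 78*x - 25
f'(9.3278) = 78*9.3278 - 25 = 702.5684
x_1 = 9.3278 - 0.15*702.5684 = -96.0575


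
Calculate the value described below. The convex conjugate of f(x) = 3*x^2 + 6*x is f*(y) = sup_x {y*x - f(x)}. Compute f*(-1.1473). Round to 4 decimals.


f*(y) = sup_x {y*x - a*x^2 - b*x} = sup_x {(y-b)*x - a*x^2}
FOC: (y - b) - 2a*x = 0 => x* = (y - b)/(2a)
x* = (-1.1473 - 6)/(2*3) = -1.1912
f*(-1.1473) = (y-b)^2/(4a) = (-1.1473 - 6)^2/(4*3)
= 51.0839/12 = 4.257


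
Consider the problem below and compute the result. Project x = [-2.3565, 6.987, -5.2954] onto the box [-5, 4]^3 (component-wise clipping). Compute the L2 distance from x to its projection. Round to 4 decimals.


Project each component onto [-5, 4].
clip(-2.3565) = -2.3565, clip(6.987) = 4.0, clip(-5.2954) = -5.0
Projection = [-2.3565, 4.0, -5.0]
Squared diffs: [0.0, 8.9222, 0.0873]
Distance = sqrt(9.0095) = 3.0016


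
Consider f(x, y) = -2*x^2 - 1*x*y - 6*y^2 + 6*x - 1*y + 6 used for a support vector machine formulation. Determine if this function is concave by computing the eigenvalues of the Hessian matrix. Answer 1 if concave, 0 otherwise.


The Hessian of f(x,y) = -2*x^2 - 1*x*y - 6*y^2 + 6*x - 1*y + 6 is:
H = [[-4, -1], [-1, -12]]
Trace = -4 - 12 = -16
Determinant = -4*-12 - (-1)^2 = 47
Discriminant = (-16)^2 - 4*47 = 68.0
Eigenvalues: lambda_1 = -12.1231, lambda_2 = -3.8769
The function is concave.

1


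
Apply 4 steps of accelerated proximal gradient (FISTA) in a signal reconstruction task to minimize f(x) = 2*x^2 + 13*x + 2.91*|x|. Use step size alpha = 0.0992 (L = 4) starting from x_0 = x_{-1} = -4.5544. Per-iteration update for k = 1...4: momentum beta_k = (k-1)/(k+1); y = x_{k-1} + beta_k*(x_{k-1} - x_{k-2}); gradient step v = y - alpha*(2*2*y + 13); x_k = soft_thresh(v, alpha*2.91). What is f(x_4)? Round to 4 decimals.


FISTA on f(x) = 2*x^2 + 13*x + 2.91*|x|
L = 4, alpha = 0.0992
Iteration 1: beta = 0.0, y = -4.5544 + 0.0*(-4.5544 + 4.5544) = -4.5544
  grad(y) = -5.2176, v = y - alpha*grad = -4.0368
  prox(v) = soft_thresh(-4.0368, 0.2887) = -3.7481
Iteration 2: beta = 0.3333, y = -3.7481 + 0.3333*(-3.7481 + 4.5544) = -3.4794
  grad(y) = -0.9176, v = y - alpha*grad = -3.3884
  prox(v) = soft_thresh(-3.3884, 0.2887) = -3.0997
Iteration 3: beta = 0.5, y = -3.0997 + 0.5*(-3.0997 + 3.7481) = -2.7755
  grad(y) = 1.8981, v = y - alpha*grad = -2.9638
  prox(v) = soft_thresh(-2.9638, 0.2887) = -2.6751
Iteration 4: beta = 0.6, y = -2.6751 + 0.6*(-2.6751 + 3.0997) = -2.4203
  grad(y) = 3.3187, v = y - alpha*grad = -2.7495
  prox(v) = soft_thresh(-2.7495, 0.2887) = -2.4609
f(x_4) = 2*(-2.4609)^2 + 13*(-2.4609) + 2.91*|-2.4609| = -12.7184


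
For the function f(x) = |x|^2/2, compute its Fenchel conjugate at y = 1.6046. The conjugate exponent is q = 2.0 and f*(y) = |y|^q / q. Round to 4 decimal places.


The conjugate exponent q satisfies 1/p + 1/q = 1.
p = 2, so q = 2/(2 - 1) = 2.0
|y|^q = 1.6046^2.0 = 2.5747
f*(1.6046) = 2.5747 / 2.0 = 1.2874


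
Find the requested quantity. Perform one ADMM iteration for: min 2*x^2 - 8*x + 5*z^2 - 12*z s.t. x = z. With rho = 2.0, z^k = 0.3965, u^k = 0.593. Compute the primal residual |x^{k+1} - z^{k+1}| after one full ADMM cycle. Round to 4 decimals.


ADMM iteration with rho = 2.0, z^k = 0.3965, u^k = 0.593
Step 1: x-update.
Minimize 2*x^2 - 8*x + (2.0/2)*(x - 0.3965 + 0.593)^2
FOC: (2*2 + 2.0)*x = 8 + 2.0*(0.3965 - 0.593)
x^{k+1} = 1.2678
Step 2: z-update.
Minimize 5*z^2 - 12*z + (2.0/2)*(1.2678 - z + 0.593)^2
FOC: (2*5 + 2.0)*z = 12 + 2.0*(1.2678 + 0.593)
z^{k+1} = 1.3101
Step 3: u-update.
u^{k+1} = 0.593 + 1.2678 - 1.3101 = 0.5507
Step 4: Primal residual = |1.2678 - 1.3101| = 0.0423


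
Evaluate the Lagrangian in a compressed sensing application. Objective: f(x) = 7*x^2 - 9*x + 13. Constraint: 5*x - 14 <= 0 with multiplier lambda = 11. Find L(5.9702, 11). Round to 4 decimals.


Step 1: Evaluate f(x).
f(5.9702) = 7*5.9702^2 - 9*5.9702 + 13 = 208.7712
Step 2: Evaluate g(x).
g(5.9702) = 5*5.9702 - 14 = 15.851
Step 3: Compute Lagrangian.
L = 208.7712 + 11*15.851 = 383.1322


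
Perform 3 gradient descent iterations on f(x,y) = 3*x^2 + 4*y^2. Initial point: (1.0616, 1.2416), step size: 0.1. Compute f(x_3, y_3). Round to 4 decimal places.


Gradient descent on f(x,y) = 3*x^2 + 4*y^2.
Starting point: (1.0616, 1.2416), alpha = 0.1
Step 1: grad_x = 2*3*1.0616 = 6.3696, grad_y = 2*4*1.2416 = 9.9328
  x_1 = 1.0616 - 0.1*6.3696 = 0.4246
  y_1 = 1.2416 - 0.1*9.9328 = 0.2483
Step 2: grad_x = 2*3*0.4246 = 2.5478, grad_y = 2*4*0.2483 = 1.9866
  x_2 = 0.4246 - 0.1*2.5478 = 0.1699
  y_2 = 0.2483 - 0.1*1.9866 = 0.0497
Step 3: grad_x = 2*3*0.1699 = 1.0191, grad_y = 2*4*0.0497 = 0.3973
  x_3 = 0.1699 - 0.1*1.0191 = 0.0679
  y_3 = 0.0497 - 0.1*0.3973 = 0.0099
f(0.0679, 0.0099) = 3*0.0679^2 + 4*0.0099^2 = 0.0142


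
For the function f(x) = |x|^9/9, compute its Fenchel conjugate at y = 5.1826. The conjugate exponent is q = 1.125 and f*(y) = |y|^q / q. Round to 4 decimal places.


The conjugate exponent q satisfies 1/p + 1/q = 1.
p = 9, so q = 9/(9 - 1) = 1.125
|y|^q = 5.1826^1.125 = 6.366
f*(5.1826) = 6.366 / 1.125 = 5.6587


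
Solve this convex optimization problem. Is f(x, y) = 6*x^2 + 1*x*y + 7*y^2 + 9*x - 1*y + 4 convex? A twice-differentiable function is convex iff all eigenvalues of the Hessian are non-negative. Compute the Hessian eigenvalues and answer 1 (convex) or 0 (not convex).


The Hessian of f(x,y) = 6*x^2 + 1*x*y + 7*y^2 + 9*x - 1*y + 4 is:
H = [[12, 1], [1, 14]]
Trace = 12 + 14 = 26
Determinant = 12*14 - (1)^2 = 167
Discriminant = (26)^2 - 4*167 = 8.0
Eigenvalues: lambda_1 = 11.5858, lambda_2 = 14.4142
The function is convex.

1


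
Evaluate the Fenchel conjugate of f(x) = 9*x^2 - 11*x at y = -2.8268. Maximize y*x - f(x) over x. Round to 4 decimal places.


f*(y) = sup_x {y*x - a*x^2 - b*x} = sup_x {(y-b)*x - a*x^2}
FOC: (y - b) - 2a*x = 0 => x* = (y - b)/(2a)
x* = (-2.8268 + 11)/(2*9) = 0.4541
f*(-2.8268) = (y-b)^2/(4a) = (-2.8268 + 11)^2/(4*9)
= 66.8012/36 = 1.8556


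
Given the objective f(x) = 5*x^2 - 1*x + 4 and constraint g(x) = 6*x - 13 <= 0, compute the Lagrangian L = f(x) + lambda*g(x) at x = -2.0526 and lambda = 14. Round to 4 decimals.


Step 1: Evaluate f(x).
f(-2.0526) = 5*(-2.0526)^2 - 1*(-2.0526) + 4 = 27.1184
Step 2: Evaluate g(x).
g(-2.0526) = 6*-2.0526 - 13 = -25.3156
Step 3: Compute Lagrangian.
L = 27.1184 + 14*-25.3156 = -327.3


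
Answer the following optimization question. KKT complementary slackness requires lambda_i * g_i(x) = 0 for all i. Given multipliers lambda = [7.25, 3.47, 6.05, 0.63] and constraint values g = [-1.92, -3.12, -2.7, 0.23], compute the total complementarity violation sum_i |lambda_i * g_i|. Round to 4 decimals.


KKT complementary slackness check:
lambda_1 * g_1 = 7.25 * -1.92 = -13.92
lambda_2 * g_2 = 3.47 * -3.12 = -10.8264
lambda_3 * g_3 = 6.05 * -2.7 = -16.335
lambda_4 * g_4 = 0.63 * 0.23 = 0.1449
Total violation = 13.92 + 10.8264 + 16.335 + 0.1449 = 41.2263


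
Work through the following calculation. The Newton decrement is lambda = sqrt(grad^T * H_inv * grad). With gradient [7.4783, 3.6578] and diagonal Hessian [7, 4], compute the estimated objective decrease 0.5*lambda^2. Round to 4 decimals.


Step 1: H is diagonal, so H^(-1) * g = [1.0683, 0.9145].
Step 2: g^T H^(-1) g = sum_i g_i^2 / H_ii
  = (7.4783)^2/7 + (3.6578)^2/4
  = 7.9893 + 3.3449 = 11.3342
Step 3: Objective decrease = 0.5 * g^T H^(-1) g = 5.6671


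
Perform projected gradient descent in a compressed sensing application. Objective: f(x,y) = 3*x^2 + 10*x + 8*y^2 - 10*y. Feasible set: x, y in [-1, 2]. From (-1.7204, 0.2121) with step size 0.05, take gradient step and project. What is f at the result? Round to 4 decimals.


Step 1: Compute gradient at (-1.7204, 0.2121).
grad_x = 2*3*-1.7204 + 10 = -0.3224
grad_y = 2*8*0.2121 - 10 = -6.6064
Step 2: Gradient step.
x_raw = -1.7204 - 0.05*-0.3224 = -1.7043
y_raw = 0.2121 - 0.05*-6.6064 = 0.5424
Step 3: Project onto [-1, 2].
x_proj = clip(-1.7043) = -1.0
y_proj = clip(0.5424) = 0.5424
Step 4: Evaluate f.
f(-1.0, 0.5424) = -10.0704


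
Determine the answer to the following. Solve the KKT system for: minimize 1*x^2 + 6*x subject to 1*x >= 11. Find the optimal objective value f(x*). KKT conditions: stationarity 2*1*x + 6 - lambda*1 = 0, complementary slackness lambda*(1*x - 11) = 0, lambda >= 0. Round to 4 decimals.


Step 1: Try lambda = 0 (constraint inactive).
x_unc = -6/(2*1) = -3.0
Check: 1*-3.0 = -3.0 < 11 -- violated!
Step 2: Constraint must be active: 1*x = 11
x* = 11/1 = 11.0
lambda = (2*1*11.0 + 6)/1 = 28.0
Step 3: Compute optimal value.
f(x*) = 1*11.0^2 + 6*11.0 = 187.0


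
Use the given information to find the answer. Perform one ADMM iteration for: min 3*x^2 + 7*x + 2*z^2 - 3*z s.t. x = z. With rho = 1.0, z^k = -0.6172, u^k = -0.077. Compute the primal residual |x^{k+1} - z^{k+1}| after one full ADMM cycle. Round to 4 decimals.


ADMM iteration with rho = 1.0, z^k = -0.6172, u^k = -0.077
Step 1: x-update.
Minimize 3*x^2 + 7*x + (1.0/2)*(x + 0.6172 - 0.077)^2
FOC: (2*3 + 1.0)*x = -7 + 1.0*(-0.6172 + 0.077)
x^{k+1} = -1.0772
Step 2: z-update.
Minimize 2*z^2 - 3*z + (1.0/2)*(-1.0772 - z - 0.077)^2
FOC: (2*2 + 1.0)*z = 3 + 1.0*(-1.0772 - 0.077)
z^{k+1} = 0.3692
Step 3: u-update.
u^{k+1} = -0.077 - 1.0772 - 0.3692 = -1.5233
Step 4: Primal residual = |-1.0772 - 0.3692| = 1.4463


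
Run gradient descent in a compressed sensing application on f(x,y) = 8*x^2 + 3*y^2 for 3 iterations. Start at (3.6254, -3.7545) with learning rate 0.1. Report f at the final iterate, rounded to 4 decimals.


Gradient descent on f(x,y) = 8*x^2 + 3*y^2.
Starting point: (3.6254, -3.7545), alpha = 0.1
Step 1: grad_x = 2*8*3.6254 = 58.0064, grad_y = 2*3*-3.7545 = -22.527
  x_1 = 3.6254 - 0.1*58.0064 = -2.1752
  y_1 = -3.7545 - 0.1*-22.527 = -1.5018
Step 2: grad_x = 2*8*-2.1752 = -34.8038, grad_y = 2*3*-1.5018 = -9.0108
  x_2 = -2.1752 - 0.1*-34.8038 = 1.3051
  y_2 = -1.5018 - 0.1*-9.0108 = -0.6007
Step 3: grad_x = 2*8*1.3051 = 20.8823, grad_y = 2*3*-0.6007 = -3.6043
  x_3 = 1.3051 - 0.1*20.8823 = -0.7831
  y_3 = -0.6007 - 0.1*-3.6043 = -0.2403
f(-0.7831, -0.2403) = 8*(-0.7831)^2 + 3*(-0.2403)^2 = 5.079


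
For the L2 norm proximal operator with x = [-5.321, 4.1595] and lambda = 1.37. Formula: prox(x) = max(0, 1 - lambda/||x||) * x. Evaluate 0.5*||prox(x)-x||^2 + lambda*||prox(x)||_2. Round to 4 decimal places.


Step 1: Compute ||x||.
||x|| = 6.7538
Step 2: Compute scaling factor.
scale = max(0, 1 - 1.37/6.7538) = 0.7972
Step 3: prox(x) = [-4.2416, 3.3158]
||prox(x)|| = 5.3838
Step 4: Proximal objective.
0.5*||prox-x||^2 = 0.9385
lambda*||prox|| = 7.3758
Total = 8.3143


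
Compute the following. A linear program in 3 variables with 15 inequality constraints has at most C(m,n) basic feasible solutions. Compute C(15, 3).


Each vertex corresponds to some choice of n active constraints out of m, so the number of vertices is at most C(m, n) = m! / (n!(m-n)!).
m = 15, n = 3
Numerator: 15 * 14 * 13
Denominator: 3! = 6
C(15, 3) = 455


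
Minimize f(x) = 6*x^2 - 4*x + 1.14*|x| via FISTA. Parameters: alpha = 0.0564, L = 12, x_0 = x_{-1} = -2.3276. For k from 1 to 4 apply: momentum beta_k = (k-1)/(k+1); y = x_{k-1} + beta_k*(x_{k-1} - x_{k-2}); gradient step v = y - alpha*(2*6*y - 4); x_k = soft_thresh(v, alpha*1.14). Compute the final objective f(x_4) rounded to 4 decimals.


FISTA on f(x) = 6*x^2 - 4*x + 1.14*|x|
L = 12, alpha = 0.0564
Iteration 1: beta = 0.0, y = -2.3276 + 0.0*(-2.3276 + 2.3276) = -2.3276
  grad(y) = -31.9312, v = y - alpha*grad = -0.5267
  prox(v) = soft_thresh(-0.5267, 0.0643) = -0.4624
Iteration 2: beta = 0.3333, y = -0.4624 + 0.3333*(-0.4624 + 2.3276) = 0.1594
  grad(y) = -2.0877, v = y - alpha*grad = 0.2771
  prox(v) = soft_thresh(0.2771, 0.0643) = 0.2128
Iteration 3: beta = 0.5, y = 0.2128 + 0.5*(0.2128 + 0.4624) = 0.5504
  grad(y) = 2.6048, v = y - alpha*grad = 0.4035
  prox(v) = soft_thresh(0.4035, 0.0643) = 0.3392
Iteration 4: beta = 0.6, y = 0.3392 + 0.6*(0.3392 - 0.2128) = 0.415
  grad(y) = 0.9803, v = y - alpha*grad = 0.3597
  prox(v) = soft_thresh(0.3597, 0.0643) = 0.2954
f(x_4) = 6*0.2954^2 - 4*0.2954 + 1.14*|0.2954| = -0.3212


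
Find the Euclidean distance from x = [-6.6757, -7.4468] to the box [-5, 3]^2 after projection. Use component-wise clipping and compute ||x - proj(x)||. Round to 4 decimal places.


Project each component onto [-5, 3].
clip(-6.6757) = -5.0, clip(-7.4468) = -5.0
Projection = [-5.0, -5.0]
Squared diffs: [2.808, 5.9868]
Distance = sqrt(8.7948) = 2.9656


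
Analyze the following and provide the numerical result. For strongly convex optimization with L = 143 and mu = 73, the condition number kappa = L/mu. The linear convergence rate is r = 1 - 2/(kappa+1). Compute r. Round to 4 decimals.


Step 1: Compute the condition number.
kappa = L/mu = 143/73 = 1.9589
Step 2: Compute the convergence rate.
r = 1 - 2/(kappa + 1) = 1 - 2*mu/(L + mu) = (L - mu)/(L + mu) = 70/216 = 0.3241


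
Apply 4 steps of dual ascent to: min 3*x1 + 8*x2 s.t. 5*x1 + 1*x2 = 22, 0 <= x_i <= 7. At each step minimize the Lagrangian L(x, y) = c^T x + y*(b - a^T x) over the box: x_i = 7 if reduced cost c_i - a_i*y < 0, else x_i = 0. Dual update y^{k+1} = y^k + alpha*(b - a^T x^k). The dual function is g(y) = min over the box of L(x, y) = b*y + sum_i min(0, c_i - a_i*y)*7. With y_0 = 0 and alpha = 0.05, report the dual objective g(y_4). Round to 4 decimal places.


Dual ascent for LP: min 3*x1 + 8*x2, 5*x1 + 1*x2 = 22, 0 <= x_i <= 7
Step 1: y^k = 0.0, reduced costs: (3.0, 8.0)
  x^k = (0.0, 0.0), subgradient = b - a^T x = 22.0
  y^{k+1} = 0.0 + 0.05*22.0 = 1.1
Step 2: y^k = 1.1, reduced costs: (-2.5, 6.9)
  x^k = (7.0, 0.0), subgradient = b - a^T x = -13.0
  y^{k+1} = 1.1 + 0.05*-13.0 = 0.45
Step 3: y^k = 0.45, reduced costs: (0.75, 7.55)
  x^k = (0.0, 0.0), subgradient = b - a^T x = 22.0
  y^{k+1} = 0.45 + 0.05*22.0 = 1.55
Step 4: y^k = 1.55, reduced costs: (-4.75, 6.45)
  x^k = (7.0, 0.0), subgradient = b - a^T x = -13.0
  y^{k+1} = 1.55 + 0.05*-13.0 = 0.9
Dual objective at y_4 = 0.9: reduced costs (-1.5, 7.1), box minimizer x = (7.0, 0.0)
g(y_4) = b*y + (c1 - a1*y)*x1 + (c2 - a2*y)*x2 = 22*0.9 + (-1.5)*7.0 + 7.1*0.0 = 19.8 - 10.5 + 0.0 = 9.3


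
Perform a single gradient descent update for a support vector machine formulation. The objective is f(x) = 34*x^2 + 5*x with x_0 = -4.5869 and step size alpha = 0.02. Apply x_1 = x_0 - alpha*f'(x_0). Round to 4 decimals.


We compute the gradient at x_0 and apply the update.
f'(x) = 68*x + 5
f'(-4.5869) = 68*-4.5869 + 5 = -306.9092
x_1 = -4.5869 - 0.02*-306.9092 = 1.5513


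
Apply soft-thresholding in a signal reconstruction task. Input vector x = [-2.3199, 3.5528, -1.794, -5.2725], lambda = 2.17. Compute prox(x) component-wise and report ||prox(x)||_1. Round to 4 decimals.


Soft-thresholding with lambda = 2.17:
prox(-2.3199) = sign(-2.3199)*max(|-2.3199| - 2.17, 0) = -0.1499
prox(3.5528) = sign(3.5528)*max(|3.5528| - 2.17, 0) = 1.3828
prox(-1.794) = sign(-1.794)*max(|-1.794| - 2.17, 0) = 0.0
prox(-5.2725) = sign(-5.2725)*max(|-5.2725| - 2.17, 0) = -3.1025
prox(x) = [-0.1499, 1.3828, 0.0, -3.1025]
||prox(x)||_1 = 0.1499 + 1.3828 + 0.0 + 3.1025 = 4.6352


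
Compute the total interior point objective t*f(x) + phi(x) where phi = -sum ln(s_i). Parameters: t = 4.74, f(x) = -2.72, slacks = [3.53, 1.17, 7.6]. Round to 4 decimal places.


Step 1: Compute log-barrier.
ln values: [1.2613, 0.157, 2.0281]
phi = -(1.2613 + 0.157 + 2.0281) = -3.4464
Step 2: Compute augmented objective.
t*f(x) = 4.74*-2.72 = -12.8928
Total = -12.8928 - 3.4464 = -16.3392


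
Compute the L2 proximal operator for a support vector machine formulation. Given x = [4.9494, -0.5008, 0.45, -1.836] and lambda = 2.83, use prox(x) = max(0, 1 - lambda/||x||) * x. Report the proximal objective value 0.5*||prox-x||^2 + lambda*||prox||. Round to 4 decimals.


Step 1: Compute ||x||.
||x|| = 5.3217
Step 2: Compute scaling factor.
scale = max(0, 1 - 2.83/5.3217) = 0.4682
Step 3: prox(x) = [2.3174, -0.2345, 0.2107, -0.8596]
||prox(x)|| = 2.4917
Step 4: Proximal objective.
0.5*||prox-x||^2 = 4.0045
lambda*||prox|| = 7.0515
Total = 11.056


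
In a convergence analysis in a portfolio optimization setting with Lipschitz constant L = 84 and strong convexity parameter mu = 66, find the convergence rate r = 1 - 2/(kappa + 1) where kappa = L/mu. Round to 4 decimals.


Step 1: Compute the condition number.
kappa = L/mu = 84/66 = 1.2727
Step 2: Compute the convergence rate.
r = 1 - 2/(kappa + 1) = 1 - 2*mu/(L + mu) = (L - mu)/(L + mu) = 18/150 = 0.12


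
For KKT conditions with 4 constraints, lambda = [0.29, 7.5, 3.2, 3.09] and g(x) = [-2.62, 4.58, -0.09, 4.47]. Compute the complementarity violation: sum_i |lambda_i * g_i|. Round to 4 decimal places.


KKT complementary slackness check:
lambda_1 * g_1 = 0.29 * -2.62 = -0.7598
lambda_2 * g_2 = 7.5 * 4.58 = 34.35
lambda_3 * g_3 = 3.2 * -0.09 = -0.288
lambda_4 * g_4 = 3.09 * 4.47 = 13.8123
Total violation = 0.7598 + 34.35 + 0.288 + 13.8123 = 49.2101


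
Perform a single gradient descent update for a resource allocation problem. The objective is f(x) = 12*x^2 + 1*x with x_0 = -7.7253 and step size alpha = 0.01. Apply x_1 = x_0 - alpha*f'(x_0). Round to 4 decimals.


We compute the gradient at x_0 and apply the update.
f'(x) = 24*x + 1
f'(-7.7253) = 24*-7.7253 + 1 = -184.4072
x_1 = -7.7253 - 0.01*-184.4072 = -5.8812


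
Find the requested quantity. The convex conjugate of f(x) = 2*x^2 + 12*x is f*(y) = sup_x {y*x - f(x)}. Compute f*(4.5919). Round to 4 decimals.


f*(y) = sup_x {y*x - a*x^2 - b*x} = sup_x {(y-b)*x - a*x^2}
FOC: (y - b) - 2a*x = 0 => x* = (y - b)/(2a)
x* = (4.5919 - 12)/(2*2) = -1.852
f*(4.5919) = (y-b)^2/(4a) = (4.5919 - 12)^2/(4*2)
= 54.8799/8 = 6.86


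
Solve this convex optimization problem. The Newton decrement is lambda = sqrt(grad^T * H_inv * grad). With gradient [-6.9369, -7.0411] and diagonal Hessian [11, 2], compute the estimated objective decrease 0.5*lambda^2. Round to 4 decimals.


Step 1: H is diagonal, so H^(-1) * g = [-0.6306, -3.5206].
Step 2: g^T H^(-1) g = sum_i g_i^2 / H_ii
  = (-6.9369)^2/11 + (-7.0411)^2/2
  = 4.3746 + 24.7885 = 29.1631
Step 3: Objective decrease = 0.5 * g^T H^(-1) g = 14.5816


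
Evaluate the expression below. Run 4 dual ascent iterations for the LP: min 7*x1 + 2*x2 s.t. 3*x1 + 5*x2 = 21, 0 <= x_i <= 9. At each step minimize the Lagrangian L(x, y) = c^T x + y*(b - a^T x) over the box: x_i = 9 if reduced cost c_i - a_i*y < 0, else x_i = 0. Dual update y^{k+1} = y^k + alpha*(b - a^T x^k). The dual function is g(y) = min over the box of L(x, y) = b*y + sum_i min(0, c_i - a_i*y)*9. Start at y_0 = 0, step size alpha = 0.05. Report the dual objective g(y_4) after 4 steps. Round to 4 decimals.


Dual ascent for LP: min 7*x1 + 2*x2, 3*x1 + 5*x2 = 21, 0 <= x_i <= 9
Step 1: y^k = 0.0, reduced costs: (7.0, 2.0)
  x^k = (0.0, 0.0), subgradient = b - a^T x = 21.0
  y^{k+1} = 0.0 + 0.05*21.0 = 1.05
Step 2: y^k = 1.05, reduced costs: (3.85, -3.25)
  x^k = (0.0, 9.0), subgradient = b - a^T x = -24.0
  y^{k+1} = 1.05 + 0.05*-24.0 = -0.15
Step 3: y^k = -0.15, reduced costs: (7.45, 2.75)
  x^k = (0.0, 0.0), subgradient = b - a^T x = 21.0
  y^{k+1} = -0.15 + 0.05*21.0 = 0.9
Step 4: y^k = 0.9, reduced costs: (4.3, -2.5)
  x^k = (0.0, 9.0), subgradient = b - a^T x = -24.0
  y^{k+1} = 0.9 + 0.05*-24.0 = -0.3
Dual objective at y_4 = -0.3: reduced costs (7.9, 3.5), box minimizer x = (0.0, 0.0)
g(y_4) = b*y + (c1 - a1*y)*x1 + (c2 - a2*y)*x2 = 21*(-0.3) + 7.9*0.0 + 3.5*0.0 = -6.3 + 0.0 + 0.0 = -6.3


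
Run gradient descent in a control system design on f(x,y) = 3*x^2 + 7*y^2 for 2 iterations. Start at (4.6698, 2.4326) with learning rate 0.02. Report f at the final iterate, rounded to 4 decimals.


Gradient descent on f(x,y) = 3*x^2 + 7*y^2.
Starting point: (4.6698, 2.4326), alpha = 0.02
Step 1: grad_x = 2*3*4.6698 = 28.0188, grad_y = 2*7*2.4326 = 34.0564
  x_1 = 4.6698 - 0.02*28.0188 = 4.1094
  y_1 = 2.4326 - 0.02*34.0564 = 1.7515
Step 2: grad_x = 2*3*4.1094 = 24.6565, grad_y = 2*7*1.7515 = 24.5206
  x_2 = 4.1094 - 0.02*24.6565 = 3.6163
  y_2 = 1.7515 - 0.02*24.5206 = 1.2611
f(3.6163, 1.2611) = 3*3.6163^2 + 7*1.2611^2 = 50.3646


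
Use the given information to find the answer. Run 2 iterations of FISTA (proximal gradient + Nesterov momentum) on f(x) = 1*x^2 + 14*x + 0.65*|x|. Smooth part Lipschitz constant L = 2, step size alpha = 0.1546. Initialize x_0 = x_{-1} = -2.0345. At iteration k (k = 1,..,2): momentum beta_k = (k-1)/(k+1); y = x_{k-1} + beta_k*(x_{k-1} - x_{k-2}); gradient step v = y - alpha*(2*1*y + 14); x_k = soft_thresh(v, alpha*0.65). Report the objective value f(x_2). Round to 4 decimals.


FISTA on f(x) = 1*x^2 + 14*x + 0.65*|x|
L = 2, alpha = 0.1546
Iteration 1: beta = 0.0, y = -2.0345 + 0.0*(-2.0345 + 2.0345) = -2.0345
  grad(y) = 9.931, v = y - alpha*grad = -3.5698
  prox(v) = soft_thresh(-3.5698, 0.1005) = -3.4693
Iteration 2: beta = 0.3333, y = -3.4693 + 0.3333*(-3.4693 + 2.0345) = -3.9476
  grad(y) = 6.1048, v = y - alpha*grad = -4.8914
  prox(v) = soft_thresh(-4.8914, 0.1005) = -4.7909
f(x_2) = 1*(-4.7909)^2 + 14*(-4.7909) + 0.65*|-4.7909| = -41.0059


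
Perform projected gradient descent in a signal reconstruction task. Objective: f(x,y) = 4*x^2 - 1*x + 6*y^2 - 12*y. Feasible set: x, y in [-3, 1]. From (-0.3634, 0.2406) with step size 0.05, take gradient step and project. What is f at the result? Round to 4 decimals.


Step 1: Compute gradient at (-0.3634, 0.2406).
grad_x = 2*4*-0.3634 - 1 = -3.9072
grad_y = 2*6*0.2406 - 12 = -9.1128
Step 2: Gradient step.
x_raw = -0.3634 - 0.05*-3.9072 = -0.168
y_raw = 0.2406 - 0.05*-9.1128 = 0.6962
Step 3: Project onto [-3, 1].
x_proj = clip(-0.168) = -0.168
y_proj = clip(0.6962) = 0.6962
Step 4: Evaluate f.
f(-0.168, 0.6962) = -5.1654


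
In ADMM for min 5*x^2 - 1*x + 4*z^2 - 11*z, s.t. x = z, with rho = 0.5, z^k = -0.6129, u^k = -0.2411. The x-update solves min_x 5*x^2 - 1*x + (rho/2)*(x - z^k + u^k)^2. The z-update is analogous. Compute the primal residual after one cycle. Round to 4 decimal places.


ADMM iteration with rho = 0.5, z^k = -0.6129, u^k = -0.2411
Step 1: x-update.
Minimize 5*x^2 - 1*x + (0.5/2)*(x + 0.6129 - 0.2411)^2
FOC: (2*5 + 0.5)*x = 1 + 0.5*(-0.6129 + 0.2411)
x^{k+1} = 0.0775
Step 2: z-update.
Minimize 4*z^2 - 11*z + (0.5/2)*(0.0775 - z - 0.2411)^2
FOC: (2*4 + 0.5)*z = 11 + 0.5*(0.0775 - 0.2411)
z^{k+1} = 1.2845
Step 3: u-update.
u^{k+1} = -0.2411 + 0.0775 - 1.2845 = -1.4481
Step 4: Primal residual = |0.0775 - 1.2845| = 1.207


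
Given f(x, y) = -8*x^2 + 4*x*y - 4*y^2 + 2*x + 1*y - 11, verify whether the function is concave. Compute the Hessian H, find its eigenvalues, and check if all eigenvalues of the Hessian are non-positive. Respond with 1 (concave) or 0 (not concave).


The Hessian of f(x,y) = -8*x^2 + 4*x*y - 4*y^2 + 2*x + 1*y - 11 is:
H = [[-16, 4], [4, -8]]
Trace = -16 - 8 = -24
Determinant = -16*-8 - (4)^2 = 112
Discriminant = (-24)^2 - 4*112 = 128.0
Eigenvalues: lambda_1 = -17.6569, lambda_2 = -6.3431
The function is concave.

1


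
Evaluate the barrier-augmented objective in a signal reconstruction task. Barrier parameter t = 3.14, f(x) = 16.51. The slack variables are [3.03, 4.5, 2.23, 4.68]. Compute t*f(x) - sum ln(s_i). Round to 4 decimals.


Step 1: Compute log-barrier.
ln values: [1.1086, 1.5041, 0.802, 1.5433]
phi = -(1.1086 + 1.5041 + 0.802 + 1.5433) = -4.9579
Step 2: Compute augmented objective.
t*f(x) = 3.14*16.51 = 51.8414
Total = 51.8414 - 4.9579 = 46.8835


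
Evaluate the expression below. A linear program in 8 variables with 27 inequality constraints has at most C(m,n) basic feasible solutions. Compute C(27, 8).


Each vertex corresponds to some choice of n active constraints out of m, so the number of vertices is at most C(m, n) = m! / (n!(m-n)!).
m = 27, n = 8
Numerator: 27 * 26 * 25 * 24 * 23 * 22 * 21 * 20
Denominator: 8! = 40320
C(27, 8) = 2220075


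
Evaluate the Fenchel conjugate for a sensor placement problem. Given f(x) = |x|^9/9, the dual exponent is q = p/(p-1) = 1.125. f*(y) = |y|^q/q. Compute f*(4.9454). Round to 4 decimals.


The conjugate exponent q satisfies 1/p + 1/q = 1.
p = 9, so q = 9/(9 - 1) = 1.125
|y|^q = 4.9454^1.125 = 6.0392
f*(4.9454) = 6.0392 / 1.125 = 5.3681


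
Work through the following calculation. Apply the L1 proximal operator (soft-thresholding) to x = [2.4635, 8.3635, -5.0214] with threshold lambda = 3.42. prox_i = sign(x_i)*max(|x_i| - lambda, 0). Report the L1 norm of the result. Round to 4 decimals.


Soft-thresholding with lambda = 3.42:
prox(2.4635) = sign(2.4635)*max(|2.4635| - 3.42, 0) = 0.0
prox(8.3635) = sign(8.3635)*max(|8.3635| - 3.42, 0) = 4.9435
prox(-5.0214) = sign(-5.0214)*max(|-5.0214| - 3.42, 0) = -1.6014
prox(x) = [0.0, 4.9435, -1.6014]
||prox(x)||_1 = 0.0 + 4.9435 + 1.6014 = 6.5449


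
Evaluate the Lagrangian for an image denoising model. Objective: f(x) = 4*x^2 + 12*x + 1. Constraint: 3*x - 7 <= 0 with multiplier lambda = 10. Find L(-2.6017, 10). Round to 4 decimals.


Step 1: Evaluate f(x).
f(-2.6017) = 4*(-2.6017)^2 + 12*(-2.6017) + 1 = -3.145
Step 2: Evaluate g(x).
g(-2.6017) = 3*-2.6017 - 7 = -14.8051
Step 3: Compute Lagrangian.
L = -3.145 + 10*-14.8051 = -151.196


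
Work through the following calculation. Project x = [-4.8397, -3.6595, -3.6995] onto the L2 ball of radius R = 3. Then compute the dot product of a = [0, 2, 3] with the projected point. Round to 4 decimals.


Step 1: Compute ||x|| (intermediates to 6 decimals).
||x|| = sqrt((-4.8397)^2 + (-3.6595)^2 + (-3.6995)^2) = 7.106401
Step 2: Project.
Since ||x|| > R, scale = R/||x|| = 3/7.106401 = 0.422155, proj(x) = scale * x
proj(x) = [-2.043104, -1.544876, -1.561762]
Step 3: Dot product.
a^T * proj(x) = 0*(-2.043104) + 2*(-1.544876) + 3*(-1.561762) = -7.775


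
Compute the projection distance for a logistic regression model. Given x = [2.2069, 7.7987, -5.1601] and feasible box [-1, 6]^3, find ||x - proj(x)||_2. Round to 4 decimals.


Project each component onto [-1, 6].
clip(2.2069) = 2.2069, clip(7.7987) = 6.0, clip(-5.1601) = -1.0
Projection = [2.2069, 6.0, -1.0]
Squared diffs: [0.0, 3.2353, 17.3064]
Distance = sqrt(20.5417) = 4.5323


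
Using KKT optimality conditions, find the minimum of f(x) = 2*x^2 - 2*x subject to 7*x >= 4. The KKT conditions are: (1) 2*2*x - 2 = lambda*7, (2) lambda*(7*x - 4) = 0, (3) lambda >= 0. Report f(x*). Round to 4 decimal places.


Step 1: Try lambda = 0 (constraint inactive).
x_unc = 2/(2*2) = 0.5
Check: 7*0.5 = 3.5 < 4 -- violated!
Step 2: Constraint must be active: 7*x = 4
x* = 4/7 = 0.5714 (rounded; the exact value 4/7 is used below)
lambda = (2*2*(4/7) - 2)/7 = 0.0408
Step 3: Compute optimal value.
f(x*) = 2*(4/7)^2 - 2*(4/7) = -0.4898


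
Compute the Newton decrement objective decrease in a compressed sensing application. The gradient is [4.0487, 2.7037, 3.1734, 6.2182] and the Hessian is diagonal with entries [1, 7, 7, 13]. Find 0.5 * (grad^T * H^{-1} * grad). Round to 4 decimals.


Step 1: H is diagonal, so H^(-1) * g = [4.0487, 0.3862, 0.4533, 0.4783].
Step 2: g^T H^(-1) g = sum_i g_i^2 / H_ii
  = (4.0487)^2/1 + (2.7037)^2/7 + (3.1734)^2/7 + (6.2182)^2/13
  = 16.392 + 1.0443 + 1.4386 + 2.9743 = 21.8492
Step 3: Objective decrease = 0.5 * g^T H^(-1) g = 10.9246


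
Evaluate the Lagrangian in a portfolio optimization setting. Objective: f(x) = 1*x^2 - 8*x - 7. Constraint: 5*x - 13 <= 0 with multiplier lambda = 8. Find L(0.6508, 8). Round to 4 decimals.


Step 1: Evaluate f(x).
f(0.6508) = 1*0.6508^2 - 8*0.6508 - 7 = -11.7829
Step 2: Evaluate g(x).
g(0.6508) = 5*0.6508 - 13 = -9.746
Step 3: Compute Lagrangian.
L = -11.7829 + 8*-9.746 = -89.7509


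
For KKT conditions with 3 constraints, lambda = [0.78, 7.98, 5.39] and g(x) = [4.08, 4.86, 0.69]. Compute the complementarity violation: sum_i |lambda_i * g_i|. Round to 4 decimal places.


KKT complementary slackness check:
lambda_1 * g_1 = 0.78 * 4.08 = 3.1824
lambda_2 * g_2 = 7.98 * 4.86 = 38.7828
lambda_3 * g_3 = 5.39 * 0.69 = 3.7191
Total violation = 3.1824 + 38.7828 + 3.7191 = 45.6843


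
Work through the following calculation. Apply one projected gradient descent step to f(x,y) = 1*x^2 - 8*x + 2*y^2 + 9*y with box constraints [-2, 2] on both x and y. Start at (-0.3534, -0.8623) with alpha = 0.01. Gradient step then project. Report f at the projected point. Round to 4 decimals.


Step 1: Compute gradient at (-0.3534, -0.8623).
grad_x = 2*1*-0.3534 - 8 = -8.7068
grad_y = 2*2*-0.8623 + 9 = 5.5508
Step 2: Gradient step.
x_raw = -0.3534 - 0.01*-8.7068 = -0.2663
y_raw = -0.8623 - 0.01*5.5508 = -0.9178
Step 3: Project onto [-2, 2].
x_proj = clip(-0.2663) = -0.2663
y_proj = clip(-0.9178) = -0.9178
Step 4: Evaluate f.
f(-0.2663, -0.9178) = -4.3739


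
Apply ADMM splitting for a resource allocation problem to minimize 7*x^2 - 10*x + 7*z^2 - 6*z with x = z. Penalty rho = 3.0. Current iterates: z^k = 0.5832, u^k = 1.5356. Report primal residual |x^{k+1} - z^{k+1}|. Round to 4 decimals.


ADMM iteration with rho = 3.0, z^k = 0.5832, u^k = 1.5356
Step 1: x-update.
Minimize 7*x^2 - 10*x + (3.0/2)*(x - 0.5832 + 1.5356)^2
FOC: (2*7 + 3.0)*x = 10 + 3.0*(0.5832 - 1.5356)
x^{k+1} = 0.4202
Step 2: z-update.
Minimize 7*z^2 - 6*z + (3.0/2)*(0.4202 - z + 1.5356)^2
FOC: (2*7 + 3.0)*z = 6 + 3.0*(0.4202 + 1.5356)
z^{k+1} = 0.6981
Step 3: u-update.
u^{k+1} = 1.5356 + 0.4202 - 0.6981 = 1.2577
Step 4: Primal residual = |0.4202 - 0.6981| = 0.2779


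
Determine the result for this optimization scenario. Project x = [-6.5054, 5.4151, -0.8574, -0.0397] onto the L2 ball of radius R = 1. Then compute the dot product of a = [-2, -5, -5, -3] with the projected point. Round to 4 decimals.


Step 1: Compute ||x|| (intermediates to 6 decimals).
||x|| = sqrt((-6.5054)^2 + 5.4151^2 + (-0.8574)^2 + (-0.0397)^2) = 8.507658
Step 2: Project.
Since ||x|| > R, scale = R/||x|| = 1/8.507658 = 0.117541, proj(x) = scale * x
proj(x) = [-0.764651, 0.636496, -0.10078, -0.004666]
Step 3: Dot product.
a^T * proj(x) = -2*(-0.764651) - 5*0.636496 - 5*(-0.10078) - 3*(-0.004666) = -1.1353


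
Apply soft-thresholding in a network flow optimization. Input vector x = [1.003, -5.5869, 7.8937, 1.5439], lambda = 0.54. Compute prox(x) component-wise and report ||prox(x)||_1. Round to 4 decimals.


Soft-thresholding with lambda = 0.54:
prox(1.003) = sign(1.003)*max(|1.003| - 0.54, 0) = 0.463
prox(-5.5869) = sign(-5.5869)*max(|-5.5869| - 0.54, 0) = -5.0469
prox(7.8937) = sign(7.8937)*max(|7.8937| - 0.54, 0) = 7.3537
prox(1.5439) = sign(1.5439)*max(|1.5439| - 0.54, 0) = 1.0039
prox(x) = [0.463, -5.0469, 7.3537, 1.0039]
||prox(x)||_1 = 0.463 + 5.0469 + 7.3537 + 1.0039 = 13.8675


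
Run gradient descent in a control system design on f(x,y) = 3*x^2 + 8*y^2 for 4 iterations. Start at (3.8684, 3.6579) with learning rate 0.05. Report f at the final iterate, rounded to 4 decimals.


Gradient descent on f(x,y) = 3*x^2 + 8*y^2.
Starting point: (3.8684, 3.6579), alpha = 0.05
Step 1: grad_x = 2*3*3.8684 = 23.2104, grad_y = 2*8*3.6579 = 58.5264
  x_1 = 3.8684 - 0.05*23.2104 = 2.7079
  y_1 = 3.6579 - 0.05*58.5264 = 0.7316
Step 2: grad_x = 2*3*2.7079 = 16.2473, grad_y = 2*8*0.7316 = 11.7053
  x_2 = 2.7079 - 0.05*16.2473 = 1.8955
  y_2 = 0.7316 - 0.05*11.7053 = 0.1463
Step 3: grad_x = 2*3*1.8955 = 11.3731, grad_y = 2*8*0.1463 = 2.3411
  x_3 = 1.8955 - 0.05*11.3731 = 1.3269
  y_3 = 0.1463 - 0.05*2.3411 = 0.0293
Step 4: grad_x = 2*3*1.3269 = 7.9612, grad_y = 2*8*0.0293 = 0.4682
  x_4 = 1.3269 - 0.05*7.9612 = 0.9288
  y_4 = 0.0293 - 0.05*0.4682 = 0.0059
f(0.9288, 0.0059) = 3*0.9288^2 + 8*0.0059^2 = 2.5883


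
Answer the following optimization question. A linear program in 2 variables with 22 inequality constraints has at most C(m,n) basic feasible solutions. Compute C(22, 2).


Each vertex corresponds to some choice of n active constraints out of m, so the number of vertices is at most C(m, n) = m! / (n!(m-n)!).
m = 22, n = 2
Numerator: 22 * 21
Denominator: 2! = 2
C(22, 2) = 231


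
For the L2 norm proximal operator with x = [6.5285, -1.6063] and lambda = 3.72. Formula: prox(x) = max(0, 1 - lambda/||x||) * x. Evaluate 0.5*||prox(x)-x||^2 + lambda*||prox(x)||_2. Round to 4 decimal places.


Step 1: Compute ||x||.
||x|| = 6.7232
Step 2: Compute scaling factor.
scale = max(0, 1 - 3.72/6.7232) = 0.4467
Step 3: prox(x) = [2.9162, -0.7175]
||prox(x)|| = 3.0032
Step 4: Proximal objective.
0.5*||prox-x||^2 = 6.9192
lambda*||prox|| = 11.1719
Total = 18.0911


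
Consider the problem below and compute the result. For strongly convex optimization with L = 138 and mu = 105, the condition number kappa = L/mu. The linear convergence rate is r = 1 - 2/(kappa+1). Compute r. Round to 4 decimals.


Step 1: Compute the condition number.
kappa = L/mu = 138/105 = 1.3143
Step 2: Compute the convergence rate.
r = 1 - 2/(kappa + 1) = 1 - 2*mu/(L + mu) = (L - mu)/(L + mu) = 33/243 = 0.1358


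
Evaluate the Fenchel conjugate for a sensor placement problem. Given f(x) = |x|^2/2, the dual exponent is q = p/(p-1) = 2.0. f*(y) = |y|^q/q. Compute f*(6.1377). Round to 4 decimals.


The conjugate exponent q satisfies 1/p + 1/q = 1.
p = 2, so q = 2/(2 - 1) = 2.0
|y|^q = 6.1377^2.0 = 37.6714
f*(6.1377) = 37.6714 / 2.0 = 18.8357


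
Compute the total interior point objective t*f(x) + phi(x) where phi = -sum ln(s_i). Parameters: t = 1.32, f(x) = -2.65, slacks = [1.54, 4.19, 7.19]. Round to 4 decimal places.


Step 1: Compute log-barrier.
ln values: [0.4318, 1.4327, 1.9727]
phi = -(0.4318 + 1.4327 + 1.9727) = -3.8372
Step 2: Compute augmented objective.
t*f(x) = 1.32*-2.65 = -3.498
Total = -3.498 - 3.8372 = -7.3352


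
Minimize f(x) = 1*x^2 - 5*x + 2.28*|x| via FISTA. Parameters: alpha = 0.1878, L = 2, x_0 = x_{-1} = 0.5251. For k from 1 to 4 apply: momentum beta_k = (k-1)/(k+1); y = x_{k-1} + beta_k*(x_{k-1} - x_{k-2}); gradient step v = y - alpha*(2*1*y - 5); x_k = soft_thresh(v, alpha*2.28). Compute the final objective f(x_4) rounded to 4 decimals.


FISTA on f(x) = 1*x^2 - 5*x + 2.28*|x|
L = 2, alpha = 0.1878
Iteration 1: beta = 0.0, y = 0.5251 + 0.0*(0.5251 - 0.5251) = 0.5251
  grad(y) = -3.9498, v = y - alpha*grad = 1.2669
  prox(v) = soft_thresh(1.2669, 0.4282) = 0.8387
Iteration 2: beta = 0.3333, y = 0.8387 + 0.3333*(0.8387 - 0.5251) = 0.9432
  grad(y) = -3.1136, v = y - alpha*grad = 1.5279
  prox(v) = soft_thresh(1.5279, 0.4282) = 1.0998
Iteration 3: beta = 0.5, y = 1.0998 + 0.5*(1.0998 - 0.8387) = 1.2303
  grad(y) = -2.5394, v = y - alpha*grad = 1.7072
  prox(v) = soft_thresh(1.7072, 0.4282) = 1.279
Iteration 4: beta = 0.6, y = 1.279 + 0.6*(1.279 - 1.0998) = 1.3866
  grad(y) = -2.2269, v = y - alpha*grad = 1.8048
  prox(v) = soft_thresh(1.8048, 0.4282) = 1.3766
f(x_4) = 1*1.3766^2 - 5*1.3766 + 2.28*|1.3766| = -1.8493
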